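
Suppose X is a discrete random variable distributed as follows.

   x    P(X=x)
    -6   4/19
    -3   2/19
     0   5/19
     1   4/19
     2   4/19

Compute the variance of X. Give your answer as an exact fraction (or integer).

E[X] = (4/19)·(-6) + (2/19)·(-3) + (5/19)·0 + (4/19)·1 + (4/19)·2 = -18/19
E[X²] = (4/19)·36 + (2/19)·9 + (5/19)·0 + (4/19)·1 + (4/19)·4 = 182/19
Var(X) = 182/19 − (-18/19)² = 3134/361

3134/361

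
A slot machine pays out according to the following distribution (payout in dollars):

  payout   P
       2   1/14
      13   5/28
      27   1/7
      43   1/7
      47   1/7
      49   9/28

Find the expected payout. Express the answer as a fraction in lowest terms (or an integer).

E[X] = (1/14)·2 + (5/28)·13 + (1/7)·27 + (1/7)·43 + (1/7)·47 + (9/28)·49
     = 489/14

489/14 dollars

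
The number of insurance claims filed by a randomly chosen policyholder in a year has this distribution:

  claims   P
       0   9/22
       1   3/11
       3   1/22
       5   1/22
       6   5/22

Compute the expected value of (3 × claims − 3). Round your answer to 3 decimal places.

3.000

E[3x-3] = (9/22)·(-3) + (3/11)·0 + (1/22)·6 + (1/22)·12 + (5/22)·15
     = 3 ≈ 3.000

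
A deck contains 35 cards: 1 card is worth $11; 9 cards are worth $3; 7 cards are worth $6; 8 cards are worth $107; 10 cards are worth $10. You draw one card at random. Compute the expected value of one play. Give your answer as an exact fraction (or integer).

148/5 dollars

E[payout] = (1/35)·11 + (9/35)·3 + (7/35)·6 + (8/35)·107 + (10/35)·10 = 148/5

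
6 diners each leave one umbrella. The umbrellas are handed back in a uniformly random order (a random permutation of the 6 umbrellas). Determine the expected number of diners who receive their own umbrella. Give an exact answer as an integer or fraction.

1

Let Xᵢ = 1 if person i gets their own umbrella. For each i, P(Xᵢ=1) = 1/6.
By linearity of expectation, E[X₁+…+X_6] = 6·(1/6) = 1.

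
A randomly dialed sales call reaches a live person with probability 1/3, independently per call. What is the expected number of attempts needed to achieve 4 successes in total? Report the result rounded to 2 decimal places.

12.00

By linearity (sum of 4 independent geometric waits), E[trials] = 4/p = 4/(1/3) = 12.
≈ 12.00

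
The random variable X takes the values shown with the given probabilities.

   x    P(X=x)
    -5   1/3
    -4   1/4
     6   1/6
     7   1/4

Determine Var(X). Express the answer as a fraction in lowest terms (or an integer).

4403/144

E[X] = (1/3)·(-5) + (1/4)·(-4) + (1/6)·6 + (1/4)·7 = 1/12
E[X²] = (1/3)·25 + (1/4)·16 + (1/6)·36 + (1/4)·49 = 367/12
Var(X) = 367/12 − (1/12)² = 4403/144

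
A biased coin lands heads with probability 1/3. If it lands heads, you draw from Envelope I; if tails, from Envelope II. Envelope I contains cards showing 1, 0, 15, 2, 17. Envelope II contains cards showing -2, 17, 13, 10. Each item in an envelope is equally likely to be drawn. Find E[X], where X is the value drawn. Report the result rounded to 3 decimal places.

8.667

E[X | Envelope I] = (1 + 0 + 15 + 2 + 17)/5 = 7
E[X | Envelope II] = (-2 + 17 + 13 + 10)/4 = 19/2
E[X] = (1/3)·7 + (2/3)·19/2 = 26/3 ≈ 8.667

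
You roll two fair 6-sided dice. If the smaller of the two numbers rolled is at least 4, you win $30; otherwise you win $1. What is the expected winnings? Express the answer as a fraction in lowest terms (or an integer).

E[payout] = (3/4)·1 + (1/4)·30 = 33/4

33/4 dollars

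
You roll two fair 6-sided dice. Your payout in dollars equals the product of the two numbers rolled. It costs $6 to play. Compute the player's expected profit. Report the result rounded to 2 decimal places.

$6.25

Distribution of the product of the two numbers rolled: 1 w.p. 1/36, 2 w.p. 1/18, 3 w.p. 1/18, 4 w.p. 1/12, 5 w.p. 1/18, 6 w.p. 1/9, …
E[payout] = (1/36)·1 + (1/18)·2 + (1/18)·3 + (1/12)·4 + (1/18)·5 + (1/9)·6 + (1/18)·8 + (1/36)·9 + (1/18)·10 + (1/9)·12 + (1/18)·15 + (1/36)·16 + (1/18)·18 + (1/18)·20 + (1/18)·24 + (1/36)·25 + (1/18)·30 + (1/36)·36 = 49/4
Expected profit = 49/4 − 6 = 25/4 ≈ $6.25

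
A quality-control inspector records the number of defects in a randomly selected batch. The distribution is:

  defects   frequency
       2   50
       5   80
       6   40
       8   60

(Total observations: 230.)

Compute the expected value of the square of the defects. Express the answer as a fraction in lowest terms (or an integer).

748/23

Total = 230, so P(defects=2) = 50/230, etc.
E[X²] = (5/23)·4 + (8/23)·25 + (4/23)·36 + (6/23)·64
     = 748/23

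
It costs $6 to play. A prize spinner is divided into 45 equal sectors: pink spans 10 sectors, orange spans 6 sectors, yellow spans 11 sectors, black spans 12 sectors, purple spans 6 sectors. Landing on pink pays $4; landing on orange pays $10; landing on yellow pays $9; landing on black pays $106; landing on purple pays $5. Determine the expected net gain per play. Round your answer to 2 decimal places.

E[payout] = (10/45)·4 + (6/45)·10 + (11/45)·9 + (12/45)·106 + (6/45)·5 = 1501/45
Expected profit = 1501/45 − 6 = 1231/45 ≈ $27.36

$27.36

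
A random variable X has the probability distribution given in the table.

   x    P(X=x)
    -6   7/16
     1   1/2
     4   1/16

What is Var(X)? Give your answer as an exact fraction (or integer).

E[X] = (7/16)·(-6) + (1/2)·1 + (1/16)·4 = -15/8
E[X²] = (7/16)·36 + (1/2)·1 + (1/16)·16 = 69/4
Var(X) = 69/4 − (-15/8)² = 879/64

879/64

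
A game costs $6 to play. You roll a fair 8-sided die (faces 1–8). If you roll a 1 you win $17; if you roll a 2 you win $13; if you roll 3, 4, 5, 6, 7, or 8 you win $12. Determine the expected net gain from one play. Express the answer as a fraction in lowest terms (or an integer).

27/4 dollars

E[payout] = (3/4)·12 + (1/8)·13 + (1/8)·17 = 51/4
Expected profit = 51/4 − 6 = 27/4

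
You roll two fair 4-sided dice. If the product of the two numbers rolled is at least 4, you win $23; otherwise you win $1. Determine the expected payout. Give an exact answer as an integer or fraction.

129/8 dollars

E[payout] = (5/16)·1 + (11/16)·23 = 129/8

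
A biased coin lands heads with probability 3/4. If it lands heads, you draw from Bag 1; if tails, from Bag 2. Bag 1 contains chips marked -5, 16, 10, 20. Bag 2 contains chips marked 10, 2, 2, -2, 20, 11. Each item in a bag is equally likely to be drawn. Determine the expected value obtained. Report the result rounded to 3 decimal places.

9.479

E[X | Bag 1] = (-5 + 16 + 10 + 20)/4 = 41/4
E[X | Bag 2] = (10 + 2 + 2 − 2 + 20 + 11)/6 = 43/6
E[X] = (3/4)·41/4 + (1/4)·43/6 = 455/48 ≈ 9.479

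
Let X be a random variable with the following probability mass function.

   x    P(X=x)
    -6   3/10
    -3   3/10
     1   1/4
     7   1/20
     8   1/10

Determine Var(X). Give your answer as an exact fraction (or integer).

2091/100

E[X] = (3/10)·(-6) + (3/10)·(-3) + (1/4)·1 + (1/20)·7 + (1/10)·8 = -13/10
E[X²] = (3/10)·36 + (3/10)·9 + (1/4)·1 + (1/20)·49 + (1/10)·64 = 113/5
Var(X) = 113/5 − (-13/10)² = 2091/100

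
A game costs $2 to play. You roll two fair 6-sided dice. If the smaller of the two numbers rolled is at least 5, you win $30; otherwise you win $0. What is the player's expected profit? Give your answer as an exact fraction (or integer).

4/3 dollars

E[payout] = (8/9)·0 + (1/9)·30 = 10/3
Expected profit = 10/3 − 2 = 4/3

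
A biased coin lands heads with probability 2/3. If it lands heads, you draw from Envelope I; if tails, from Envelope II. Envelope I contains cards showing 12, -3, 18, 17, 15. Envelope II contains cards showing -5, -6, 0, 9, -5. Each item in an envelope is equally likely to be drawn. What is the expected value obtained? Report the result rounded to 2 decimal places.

E[X | Envelope I] = (12 − 3 + 18 + 17 + 15)/5 = 59/5
E[X | Envelope II] = (-5 − 6 + 0 + 9 − 5)/5 = -7/5
E[X] = (2/3)·59/5 + (1/3)·(-7/5) = 37/5 ≈ 7.40

7.40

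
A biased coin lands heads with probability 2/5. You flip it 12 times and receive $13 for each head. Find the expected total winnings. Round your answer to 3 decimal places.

$62.400

E[#heads] = 12·2/5 = 24/5 (linearity over flips).
E[winnings] = 13·24/5 = 312/5.
≈ 62.400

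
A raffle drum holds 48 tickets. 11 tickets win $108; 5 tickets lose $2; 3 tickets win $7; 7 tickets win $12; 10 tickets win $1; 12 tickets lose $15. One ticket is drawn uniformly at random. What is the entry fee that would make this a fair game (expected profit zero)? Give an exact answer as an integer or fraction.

E[payout] = (11/48)·108 + (5/48)·(-2) + (3/48)·7 + (7/48)·12 + (10/48)·1 + (12/48)·(-15) = 371/16
Fair fee = E[payout] = 371/16

371/16 dollars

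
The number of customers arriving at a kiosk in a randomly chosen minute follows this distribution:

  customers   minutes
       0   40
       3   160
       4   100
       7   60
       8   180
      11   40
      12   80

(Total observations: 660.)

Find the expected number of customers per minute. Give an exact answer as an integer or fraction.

69/11

Total = 660, so P(customers=0) = 40/660, etc.
E[X] = (2/33)·0 + (8/33)·3 + (5/33)·4 + (1/11)·7 + (3/11)·8 + (2/33)·11 + (4/33)·12
     = 69/11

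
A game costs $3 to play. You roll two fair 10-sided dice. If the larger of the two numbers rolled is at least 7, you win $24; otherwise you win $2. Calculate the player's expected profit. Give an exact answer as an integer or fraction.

E[payout] = (9/25)·2 + (16/25)·24 = 402/25
Expected profit = 402/25 − 3 = 327/25

327/25 dollars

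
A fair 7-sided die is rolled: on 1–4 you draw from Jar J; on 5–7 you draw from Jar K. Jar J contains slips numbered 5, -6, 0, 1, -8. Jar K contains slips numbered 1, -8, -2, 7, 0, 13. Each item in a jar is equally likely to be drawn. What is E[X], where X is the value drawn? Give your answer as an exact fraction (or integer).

E[X | Jar J] = (5 − 6 + 0 + 1 − 8)/5 = -8/5
E[X | Jar K] = (1 − 8 − 2 + 7 + 0 + 13)/6 = 11/6
E[X] = (4/7)·(-8/5) + (3/7)·11/6 = -9/70

-9/70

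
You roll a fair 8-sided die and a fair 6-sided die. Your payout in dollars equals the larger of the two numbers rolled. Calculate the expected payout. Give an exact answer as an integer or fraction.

Distribution of the larger of the two numbers rolled: 1 w.p. 1/48, 2 w.p. 1/16, 3 w.p. 5/48, 4 w.p. 7/48, 5 w.p. 3/16, 6 w.p. 11/48, …
E[payout] = (1/48)·1 + (1/16)·2 + (5/48)·3 + (7/48)·4 + (3/16)·5 + (11/48)·6 + (1/8)·7 + (1/8)·8 = 251/48

251/48 dollars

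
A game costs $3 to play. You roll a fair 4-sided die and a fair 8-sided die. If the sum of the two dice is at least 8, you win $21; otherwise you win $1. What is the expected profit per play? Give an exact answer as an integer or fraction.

E[payout] = (9/16)·1 + (7/16)·21 = 39/4
Expected profit = 39/4 − 3 = 27/4

27/4 dollars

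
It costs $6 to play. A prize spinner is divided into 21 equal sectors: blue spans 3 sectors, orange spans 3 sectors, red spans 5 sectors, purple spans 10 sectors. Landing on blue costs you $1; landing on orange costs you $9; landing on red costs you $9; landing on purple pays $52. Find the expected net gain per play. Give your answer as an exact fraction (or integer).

319/21 dollars

E[payout] = (3/21)·(-1) + (3/21)·(-9) + (5/21)·(-9) + (10/21)·52 = 445/21
Expected profit = 445/21 − 6 = 319/21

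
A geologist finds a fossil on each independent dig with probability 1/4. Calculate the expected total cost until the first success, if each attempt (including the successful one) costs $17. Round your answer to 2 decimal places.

E[#attempts] = 1/p = 4; E[cost] = 17·4 = 68.
≈ 68.00

$68.00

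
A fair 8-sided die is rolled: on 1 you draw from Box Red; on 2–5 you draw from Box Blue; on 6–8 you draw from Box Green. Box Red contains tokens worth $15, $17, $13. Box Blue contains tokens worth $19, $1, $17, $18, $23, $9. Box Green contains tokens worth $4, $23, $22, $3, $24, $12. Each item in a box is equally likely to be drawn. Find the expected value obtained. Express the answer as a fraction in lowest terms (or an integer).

117/8 dollars

E[X | Box Red] = (15 + 17 + 13)/3 = 15
E[X | Box Blue] = (19 + 1 + 17 + 18 + 23 + 9)/6 = 29/2
E[X | Box Green] = (4 + 23 + 22 + 3 + 24 + 12)/6 = 44/3
E[X] = (1/8)·15 + (1/2)·29/2 + (3/8)·44/3 = 117/8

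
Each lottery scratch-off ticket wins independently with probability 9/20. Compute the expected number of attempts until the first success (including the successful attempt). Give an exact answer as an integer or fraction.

For a geometric distribution, E[trials] = 1/p = 1/(9/20) = 20/9.

20/9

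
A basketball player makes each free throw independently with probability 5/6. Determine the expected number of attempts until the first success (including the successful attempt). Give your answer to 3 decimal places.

For a geometric distribution, E[trials] = 1/p = 1/(5/6) = 6/5.
≈ 1.200

1.200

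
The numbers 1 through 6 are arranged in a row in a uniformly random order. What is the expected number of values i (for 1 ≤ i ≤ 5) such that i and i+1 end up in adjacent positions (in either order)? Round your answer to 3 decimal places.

1.667

For each i ∈ {1,…,5}, let Xᵢ = 1 if i and i+1 are adjacent. P(Xᵢ=1) = 2·(6−1)!/6! = 2/6.
By linearity, E[ΣXᵢ] = (5)·(2/6) = 5/3.
≈ 1.667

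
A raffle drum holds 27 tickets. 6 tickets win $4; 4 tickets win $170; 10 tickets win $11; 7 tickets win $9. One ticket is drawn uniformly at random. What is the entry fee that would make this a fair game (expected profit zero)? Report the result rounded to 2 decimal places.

$32.48

E[payout] = (6/27)·4 + (4/27)·170 + (10/27)·11 + (7/27)·9 = 877/27
Fair fee = E[payout] = 877/27 ≈ $32.48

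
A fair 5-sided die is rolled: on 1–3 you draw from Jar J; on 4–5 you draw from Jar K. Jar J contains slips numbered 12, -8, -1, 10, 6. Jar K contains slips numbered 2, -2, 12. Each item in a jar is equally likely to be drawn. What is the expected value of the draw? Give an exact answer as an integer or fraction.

97/25

E[X | Jar J] = (12 − 8 − 1 + 10 + 6)/5 = 19/5
E[X | Jar K] = (2 − 2 + 12)/3 = 4
E[X] = (3/5)·19/5 + (2/5)·4 = 97/25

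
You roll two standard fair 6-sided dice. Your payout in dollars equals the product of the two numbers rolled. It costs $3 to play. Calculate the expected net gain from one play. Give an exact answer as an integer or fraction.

37/4 dollars

Distribution of the product of the two numbers rolled: 1 w.p. 1/36, 2 w.p. 1/18, 3 w.p. 1/18, 4 w.p. 1/12, 5 w.p. 1/18, 6 w.p. 1/9, …
E[payout] = (1/36)·1 + (1/18)·2 + (1/18)·3 + (1/12)·4 + (1/18)·5 + (1/9)·6 + (1/18)·8 + (1/36)·9 + (1/18)·10 + (1/9)·12 + (1/18)·15 + (1/36)·16 + (1/18)·18 + (1/18)·20 + (1/18)·24 + (1/36)·25 + (1/18)·30 + (1/36)·36 = 49/4
Expected profit = 49/4 − 3 = 37/4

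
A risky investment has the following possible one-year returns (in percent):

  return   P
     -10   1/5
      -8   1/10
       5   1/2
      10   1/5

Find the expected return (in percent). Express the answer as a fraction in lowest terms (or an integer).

17/10

E[X] = (1/5)·(-10) + (1/10)·(-8) + (1/2)·5 + (1/5)·10
     = 17/10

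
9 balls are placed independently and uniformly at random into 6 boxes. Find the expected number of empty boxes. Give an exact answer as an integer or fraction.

Let Xⱼ=1 if box j is empty. P(Xⱼ=1) = ((6-1)/6)^9 = 1953125/10077696.
By linearity, E[#empty] = 6·1953125/10077696 = 1953125/1679616.

1953125/1679616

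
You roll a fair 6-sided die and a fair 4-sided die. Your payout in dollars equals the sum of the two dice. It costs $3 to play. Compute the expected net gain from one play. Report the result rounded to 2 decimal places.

$3.00

Distribution of the sum of the two dice: 2 w.p. 1/24, 3 w.p. 1/12, 4 w.p. 1/8, 5 w.p. 1/6, 6 w.p. 1/6, 7 w.p. 1/6, …
E[payout] = (1/24)·2 + (1/12)·3 + (1/8)·4 + (1/6)·5 + (1/6)·6 + (1/6)·7 + (1/8)·8 + (1/12)·9 + (1/24)·10 = 6
Expected profit = 6 − 3 = 3 ≈ $3.00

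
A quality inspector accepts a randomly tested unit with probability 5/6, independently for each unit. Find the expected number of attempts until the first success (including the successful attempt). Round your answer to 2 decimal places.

1.20

For a geometric distribution, E[trials] = 1/p = 1/(5/6) = 6/5.
≈ 1.20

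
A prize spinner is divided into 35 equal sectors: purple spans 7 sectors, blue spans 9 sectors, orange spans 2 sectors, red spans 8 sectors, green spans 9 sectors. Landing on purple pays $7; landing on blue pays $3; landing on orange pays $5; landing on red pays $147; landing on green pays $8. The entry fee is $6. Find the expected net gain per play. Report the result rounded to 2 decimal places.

$32.11

E[payout] = (7/35)·7 + (9/35)·3 + (2/35)·5 + (8/35)·147 + (9/35)·8 = 1334/35
Expected profit = 1334/35 − 6 = 1124/35 ≈ $32.11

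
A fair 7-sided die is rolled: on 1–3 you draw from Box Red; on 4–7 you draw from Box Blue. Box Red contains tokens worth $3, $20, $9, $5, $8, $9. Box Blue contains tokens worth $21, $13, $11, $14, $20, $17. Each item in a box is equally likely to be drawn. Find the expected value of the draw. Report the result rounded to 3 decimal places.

$13.000

E[X | Box Red] = (3 + 20 + 9 + 5 + 8 + 9)/6 = 9
E[X | Box Blue] = (21 + 13 + 11 + 14 + 20 + 17)/6 = 16
E[X] = (3/7)·9 + (4/7)·16 = 13 ≈ 13.000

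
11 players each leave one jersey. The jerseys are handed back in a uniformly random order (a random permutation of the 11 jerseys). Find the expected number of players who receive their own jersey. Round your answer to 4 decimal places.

1.0000

Let Xᵢ = 1 if person i gets their own jersey. For each i, P(Xᵢ=1) = 1/11.
By linearity of expectation, E[X₁+…+X_11] = 11·(1/11) = 1.
≈ 1.0000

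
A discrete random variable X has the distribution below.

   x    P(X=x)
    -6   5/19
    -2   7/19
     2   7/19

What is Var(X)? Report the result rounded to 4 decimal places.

E[X] = (5/19)·(-6) + (7/19)·(-2) + (7/19)·2 = -30/19
E[X²] = (5/19)·36 + (7/19)·4 + (7/19)·4 = 236/19
Var(X) = 236/19 − (-30/19)² = 3584/361 ≈ 9.9280

9.9280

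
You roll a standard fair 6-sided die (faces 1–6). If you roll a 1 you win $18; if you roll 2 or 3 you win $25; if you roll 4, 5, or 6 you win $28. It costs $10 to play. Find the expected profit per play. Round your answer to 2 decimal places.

E[payout] = (1/6)·18 + (1/3)·25 + (1/2)·28 = 76/3
Expected profit = 76/3 − 10 = 46/3 ≈ $15.33

$15.33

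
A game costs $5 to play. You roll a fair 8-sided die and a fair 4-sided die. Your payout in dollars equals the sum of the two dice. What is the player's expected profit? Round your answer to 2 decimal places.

Distribution of the sum of the two dice: 2 w.p. 1/32, 3 w.p. 1/16, 4 w.p. 3/32, 5 w.p. 1/8, 6 w.p. 1/8, 7 w.p. 1/8, …
E[payout] = (1/32)·2 + (1/16)·3 + (3/32)·4 + (1/8)·5 + (1/8)·6 + (1/8)·7 + (1/8)·8 + (1/8)·9 + (3/32)·10 + (1/16)·11 + (1/32)·12 = 7
Expected profit = 7 − 5 = 2 ≈ $2.00

$2.00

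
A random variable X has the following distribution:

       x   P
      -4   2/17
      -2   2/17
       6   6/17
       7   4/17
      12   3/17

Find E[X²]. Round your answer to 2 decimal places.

E[X²] = (2/17)·16 + (2/17)·4 + (6/17)·36 + (4/17)·49 + (3/17)·144
     = 52 ≈ 52.00

52.00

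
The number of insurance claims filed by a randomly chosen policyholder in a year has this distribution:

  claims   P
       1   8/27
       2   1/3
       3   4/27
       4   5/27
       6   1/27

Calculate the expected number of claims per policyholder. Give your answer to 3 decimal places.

2.370

E[X] = (8/27)·1 + (1/3)·2 + (4/27)·3 + (5/27)·4 + (1/27)·6
     = 64/27 ≈ 2.370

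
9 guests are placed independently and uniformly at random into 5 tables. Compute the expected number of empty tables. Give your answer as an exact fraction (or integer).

262144/390625

Let Xⱼ=1 if table j is empty. P(Xⱼ=1) = ((5-1)/5)^9 = 262144/1953125.
By linearity, E[#empty] = 5·262144/1953125 = 262144/390625.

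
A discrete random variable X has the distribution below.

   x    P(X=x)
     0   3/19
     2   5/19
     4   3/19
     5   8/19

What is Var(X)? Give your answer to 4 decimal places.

E[X] = (3/19)·0 + (5/19)·2 + (3/19)·4 + (8/19)·5 = 62/19
E[X²] = (3/19)·0 + (5/19)·4 + (3/19)·16 + (8/19)·25 = 268/19
Var(X) = 268/19 − (62/19)² = 1248/361 ≈ 3.4571

3.4571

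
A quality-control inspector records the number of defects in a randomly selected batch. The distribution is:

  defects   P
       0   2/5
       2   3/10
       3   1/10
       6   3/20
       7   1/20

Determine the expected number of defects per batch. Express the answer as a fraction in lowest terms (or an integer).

43/20

E[X] = (2/5)·0 + (3/10)·2 + (1/10)·3 + (3/20)·6 + (1/20)·7
     = 43/20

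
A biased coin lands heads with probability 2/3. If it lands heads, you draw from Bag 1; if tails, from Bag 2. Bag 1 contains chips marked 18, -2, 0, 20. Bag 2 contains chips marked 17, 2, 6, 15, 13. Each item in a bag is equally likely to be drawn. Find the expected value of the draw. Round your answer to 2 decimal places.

9.53

E[X | Bag 1] = (18 − 2 + 0 + 20)/4 = 9
E[X | Bag 2] = (17 + 2 + 6 + 15 + 13)/5 = 53/5
E[X] = (2/3)·9 + (1/3)·53/5 = 143/15 ≈ 9.53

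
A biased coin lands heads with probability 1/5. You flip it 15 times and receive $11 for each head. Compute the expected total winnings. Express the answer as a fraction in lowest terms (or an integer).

E[#heads] = 15·1/5 = 3 (linearity over flips).
E[winnings] = 11·3 = 33.

$33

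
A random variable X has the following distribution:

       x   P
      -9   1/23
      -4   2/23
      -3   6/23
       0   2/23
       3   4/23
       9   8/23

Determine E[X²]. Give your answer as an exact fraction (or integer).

37

E[X²] = (1/23)·81 + (2/23)·16 + (6/23)·9 + (2/23)·0 + (4/23)·9 + (8/23)·81
     = 37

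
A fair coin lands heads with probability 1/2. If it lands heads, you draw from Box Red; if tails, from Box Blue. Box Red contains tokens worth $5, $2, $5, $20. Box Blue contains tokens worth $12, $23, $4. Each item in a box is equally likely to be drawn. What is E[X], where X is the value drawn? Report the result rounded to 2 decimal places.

$10.50

E[X | Box Red] = (5 + 2 + 5 + 20)/4 = 8
E[X | Box Blue] = (12 + 23 + 4)/3 = 13
E[X] = (1/2)·8 + (1/2)·13 = 21/2 ≈ 10.50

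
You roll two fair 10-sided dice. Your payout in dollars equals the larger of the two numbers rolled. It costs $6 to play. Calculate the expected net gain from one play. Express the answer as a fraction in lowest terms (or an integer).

Distribution of the larger of the two numbers rolled: 1 w.p. 1/100, 2 w.p. 3/100, 3 w.p. 1/20, 4 w.p. 7/100, 5 w.p. 9/100, 6 w.p. 11/100, …
E[payout] = (1/100)·1 + (3/100)·2 + (1/20)·3 + (7/100)·4 + (9/100)·5 + (11/100)·6 + (13/100)·7 + (3/20)·8 + (17/100)·9 + (19/100)·10 = 143/20
Expected profit = 143/20 − 6 = 23/20

23/20 dollars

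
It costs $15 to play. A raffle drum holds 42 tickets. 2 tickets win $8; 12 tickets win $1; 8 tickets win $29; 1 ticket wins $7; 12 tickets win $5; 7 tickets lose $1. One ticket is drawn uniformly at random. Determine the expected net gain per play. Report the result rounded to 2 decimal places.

-$7.38

E[payout] = (2/42)·8 + (12/42)·1 + (8/42)·29 + (1/42)·7 + (12/42)·5 + (7/42)·(-1) = 160/21
Expected profit = 160/21 − 15 = -155/21 ≈ -$7.38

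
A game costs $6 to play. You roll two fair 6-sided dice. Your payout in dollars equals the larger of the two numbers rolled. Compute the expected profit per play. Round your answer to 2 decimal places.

-$1.53

Distribution of the larger of the two numbers rolled: 1 w.p. 1/36, 2 w.p. 1/12, 3 w.p. 5/36, 4 w.p. 7/36, 5 w.p. 1/4, 6 w.p. 11/36
E[payout] = (1/36)·1 + (1/12)·2 + (5/36)·3 + (7/36)·4 + (1/4)·5 + (11/36)·6 = 161/36
Expected profit = 161/36 − 6 = -55/36 ≈ -$1.53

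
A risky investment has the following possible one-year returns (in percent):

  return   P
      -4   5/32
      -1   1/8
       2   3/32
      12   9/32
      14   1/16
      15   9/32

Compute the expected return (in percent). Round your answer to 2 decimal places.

7.91

E[X] = (5/32)·(-4) + (1/8)·(-1) + (3/32)·2 + (9/32)·12 + (1/16)·14 + (9/32)·15
     = 253/32 ≈ 7.91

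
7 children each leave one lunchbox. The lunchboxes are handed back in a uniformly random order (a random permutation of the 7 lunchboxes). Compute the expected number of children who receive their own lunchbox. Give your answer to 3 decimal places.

1.000

Let Xᵢ = 1 if person i gets their own lunchbox. For each i, P(Xᵢ=1) = 1/7.
By linearity of expectation, E[X₁+…+X_7] = 7·(1/7) = 1.
≈ 1.000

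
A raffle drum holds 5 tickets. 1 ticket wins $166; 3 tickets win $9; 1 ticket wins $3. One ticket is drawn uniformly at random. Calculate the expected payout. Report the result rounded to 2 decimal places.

E[payout] = (1/5)·166 + (3/5)·9 + (1/5)·3 = 196/5
≈ $39.20

$39.20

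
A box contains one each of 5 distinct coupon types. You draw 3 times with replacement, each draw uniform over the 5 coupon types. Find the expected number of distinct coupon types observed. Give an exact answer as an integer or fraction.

61/25

Let Xⱼ=1 if type j appears at least once. P(Xⱼ=1) = 1 − ((5−1)/5)^3 = 61/125.
E[#distinct] = 5·61/125 = 61/25.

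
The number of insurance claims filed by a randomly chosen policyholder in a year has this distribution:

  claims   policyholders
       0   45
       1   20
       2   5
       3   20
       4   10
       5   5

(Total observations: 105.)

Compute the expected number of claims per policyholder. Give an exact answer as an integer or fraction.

31/21

Total = 105, so P(claims=0) = 45/105, etc.
E[X] = (3/7)·0 + (4/21)·1 + (1/21)·2 + (4/21)·3 + (2/21)·4 + (1/21)·5
     = 31/21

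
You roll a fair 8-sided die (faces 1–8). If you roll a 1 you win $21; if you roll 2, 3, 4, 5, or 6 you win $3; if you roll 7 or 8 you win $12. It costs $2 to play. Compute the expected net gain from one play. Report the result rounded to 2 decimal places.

E[payout] = (5/8)·3 + (1/4)·12 + (1/8)·21 = 15/2
Expected profit = 15/2 − 2 = 11/2 ≈ $5.50

$5.50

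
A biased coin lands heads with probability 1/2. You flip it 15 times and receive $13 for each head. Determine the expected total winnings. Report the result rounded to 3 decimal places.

E[#heads] = 15·1/2 = 15/2 (linearity over flips).
E[winnings] = 13·15/2 = 195/2.
≈ 97.500

$97.500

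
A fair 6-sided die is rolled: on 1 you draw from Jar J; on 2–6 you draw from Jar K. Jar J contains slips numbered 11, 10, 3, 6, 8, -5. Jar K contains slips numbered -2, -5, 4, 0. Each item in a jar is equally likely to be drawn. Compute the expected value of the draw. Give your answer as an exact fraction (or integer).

7/24

E[X | Jar J] = (11 + 10 + 3 + 6 + 8 − 5)/6 = 11/2
E[X | Jar K] = (-2 − 5 + 4 + 0)/4 = -3/4
E[X] = (1/6)·11/2 + (5/6)·(-3/4) = 7/24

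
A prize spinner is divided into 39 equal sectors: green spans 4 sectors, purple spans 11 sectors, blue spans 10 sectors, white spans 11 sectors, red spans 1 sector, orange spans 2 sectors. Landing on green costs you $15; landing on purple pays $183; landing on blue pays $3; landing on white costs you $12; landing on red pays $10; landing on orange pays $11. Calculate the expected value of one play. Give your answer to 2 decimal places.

E[payout] = (4/39)·(-15) + (11/39)·183 + (10/39)·3 + (11/39)·(-12) + (1/39)·10 + (2/39)·11 = 1883/39
≈ $48.28

$48.28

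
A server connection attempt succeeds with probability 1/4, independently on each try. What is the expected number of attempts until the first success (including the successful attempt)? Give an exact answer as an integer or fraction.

4

For a geometric distribution, E[trials] = 1/p = 1/(1/4) = 4.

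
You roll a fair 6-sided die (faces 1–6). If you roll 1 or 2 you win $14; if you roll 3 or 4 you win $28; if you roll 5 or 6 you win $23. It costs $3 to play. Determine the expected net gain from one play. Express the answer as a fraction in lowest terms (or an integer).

56/3 dollars

E[payout] = (1/3)·14 + (1/3)·23 + (1/3)·28 = 65/3
Expected profit = 65/3 − 3 = 56/3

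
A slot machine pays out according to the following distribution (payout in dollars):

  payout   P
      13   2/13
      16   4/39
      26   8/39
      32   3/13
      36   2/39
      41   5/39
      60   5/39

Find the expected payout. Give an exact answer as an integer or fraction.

E[X] = (2/13)·13 + (4/39)·16 + (8/39)·26 + (3/13)·32 + (2/39)·36 + (5/39)·41 + (5/39)·60
     = 405/13

405/13 dollars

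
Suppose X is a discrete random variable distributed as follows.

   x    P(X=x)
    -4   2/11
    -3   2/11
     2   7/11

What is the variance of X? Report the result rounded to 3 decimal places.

E[X] = (2/11)·(-4) + (2/11)·(-3) + (7/11)·2 = 0
E[X²] = (2/11)·16 + (2/11)·9 + (7/11)·4 = 78/11
Var(X) = 78/11 − (0)² = 78/11 ≈ 7.091

7.091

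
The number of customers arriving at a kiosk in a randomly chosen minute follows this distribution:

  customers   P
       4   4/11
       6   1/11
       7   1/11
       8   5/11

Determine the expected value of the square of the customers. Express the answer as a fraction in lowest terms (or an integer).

E[X²] = (4/11)·16 + (1/11)·36 + (1/11)·49 + (5/11)·64
     = 469/11

469/11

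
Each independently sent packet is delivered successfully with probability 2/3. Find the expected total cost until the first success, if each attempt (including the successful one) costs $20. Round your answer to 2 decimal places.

E[#attempts] = 1/p = 3/2; E[cost] = 20·3/2 = 30.
≈ 30.00

$30.00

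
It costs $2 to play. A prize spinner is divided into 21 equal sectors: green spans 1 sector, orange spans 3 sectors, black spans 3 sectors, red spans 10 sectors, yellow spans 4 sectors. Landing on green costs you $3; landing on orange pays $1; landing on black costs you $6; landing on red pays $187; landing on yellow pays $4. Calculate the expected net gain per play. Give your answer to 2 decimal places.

$86.95

E[payout] = (1/21)·(-3) + (3/21)·1 + (3/21)·(-6) + (10/21)·187 + (4/21)·4 = 1868/21
Expected profit = 1868/21 − 2 = 1826/21 ≈ $86.95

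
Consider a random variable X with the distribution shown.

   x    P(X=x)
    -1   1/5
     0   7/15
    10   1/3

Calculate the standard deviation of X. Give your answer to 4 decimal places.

4.8699

E[X] = 47/15, E[X²] = 503/15
Var(X) = E[X²] − (E[X])² = 503/15 − 2209/225 = 5336/225
SD(X) = √(5336/225) ≈ 4.8699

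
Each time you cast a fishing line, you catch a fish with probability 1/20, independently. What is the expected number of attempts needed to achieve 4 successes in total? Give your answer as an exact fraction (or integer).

80

By linearity (sum of 4 independent geometric waits), E[trials] = 4/p = 4/(1/20) = 80.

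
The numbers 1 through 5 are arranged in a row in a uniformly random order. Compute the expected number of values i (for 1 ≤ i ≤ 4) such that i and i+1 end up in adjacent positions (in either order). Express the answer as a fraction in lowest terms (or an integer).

For each i ∈ {1,…,4}, let Xᵢ = 1 if i and i+1 are adjacent. P(Xᵢ=1) = 2·(5−1)!/5! = 2/5.
By linearity, E[ΣXᵢ] = (4)·(2/5) = 8/5.

8/5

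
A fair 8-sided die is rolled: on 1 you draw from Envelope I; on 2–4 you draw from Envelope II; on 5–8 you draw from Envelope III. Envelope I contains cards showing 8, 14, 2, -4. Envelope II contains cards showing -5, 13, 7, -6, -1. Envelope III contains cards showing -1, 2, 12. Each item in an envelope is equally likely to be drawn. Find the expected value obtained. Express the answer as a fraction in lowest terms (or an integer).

407/120

E[X | Envelope I] = (8 + 14 + 2 − 4)/4 = 5
E[X | Envelope II] = (-5 + 13 + 7 − 6 − 1)/5 = 8/5
E[X | Envelope III] = (-1 + 2 + 12)/3 = 13/3
E[X] = (1/8)·5 + (3/8)·8/5 + (1/2)·13/3 = 407/120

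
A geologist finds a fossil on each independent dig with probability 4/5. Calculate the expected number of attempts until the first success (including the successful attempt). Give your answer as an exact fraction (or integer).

For a geometric distribution, E[trials] = 1/p = 1/(4/5) = 5/4.

5/4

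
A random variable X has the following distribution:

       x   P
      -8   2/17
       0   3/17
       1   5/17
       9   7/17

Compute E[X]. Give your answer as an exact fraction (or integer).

52/17

E[X] = (2/17)·(-8) + (3/17)·0 + (5/17)·1 + (7/17)·9
     = 52/17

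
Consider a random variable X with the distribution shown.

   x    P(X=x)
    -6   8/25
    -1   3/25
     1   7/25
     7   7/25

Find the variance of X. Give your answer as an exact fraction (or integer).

128/5

E[X] = (8/25)·(-6) + (3/25)·(-1) + (7/25)·1 + (7/25)·7 = 1/5
E[X²] = (8/25)·36 + (3/25)·1 + (7/25)·1 + (7/25)·49 = 641/25
Var(X) = 641/25 − (1/5)² = 128/5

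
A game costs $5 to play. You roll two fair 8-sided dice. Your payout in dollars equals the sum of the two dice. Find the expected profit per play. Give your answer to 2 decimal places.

Distribution of the sum of the two dice: 2 w.p. 1/64, 3 w.p. 1/32, 4 w.p. 3/64, 5 w.p. 1/16, 6 w.p. 5/64, 7 w.p. 3/32, …
E[payout] = (1/64)·2 + (1/32)·3 + (3/64)·4 + (1/16)·5 + (5/64)·6 + (3/32)·7 + (7/64)·8 + (1/8)·9 + (7/64)·10 + (3/32)·11 + (5/64)·12 + (1/16)·13 + (3/64)·14 + (1/32)·15 + (1/64)·16 = 9
Expected profit = 9 − 5 = 4 ≈ $4.00

$4.00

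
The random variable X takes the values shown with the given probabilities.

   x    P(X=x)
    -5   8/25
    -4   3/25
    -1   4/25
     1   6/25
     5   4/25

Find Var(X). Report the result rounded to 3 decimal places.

E[X] = (8/25)·(-5) + (3/25)·(-4) + (4/25)·(-1) + (6/25)·1 + (4/25)·5 = -6/5
E[X²] = (8/25)·25 + (3/25)·16 + (4/25)·1 + (6/25)·1 + (4/25)·25 = 358/25
Var(X) = 358/25 − (-6/5)² = 322/25 ≈ 12.880

12.880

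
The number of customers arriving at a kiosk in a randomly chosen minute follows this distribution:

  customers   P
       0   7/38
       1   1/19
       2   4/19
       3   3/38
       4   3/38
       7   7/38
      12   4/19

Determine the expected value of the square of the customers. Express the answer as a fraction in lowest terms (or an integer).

802/19

E[X²] = (7/38)·0 + (1/19)·1 + (4/19)·4 + (3/38)·9 + (3/38)·16 + (7/38)·49 + (4/19)·144
     = 802/19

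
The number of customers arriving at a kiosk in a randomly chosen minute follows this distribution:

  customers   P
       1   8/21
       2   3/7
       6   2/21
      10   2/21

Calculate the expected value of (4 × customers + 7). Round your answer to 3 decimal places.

E[4x+7] = (8/21)·11 + (3/7)·15 + (2/21)·31 + (2/21)·47
     = 379/21 ≈ 18.048

18.048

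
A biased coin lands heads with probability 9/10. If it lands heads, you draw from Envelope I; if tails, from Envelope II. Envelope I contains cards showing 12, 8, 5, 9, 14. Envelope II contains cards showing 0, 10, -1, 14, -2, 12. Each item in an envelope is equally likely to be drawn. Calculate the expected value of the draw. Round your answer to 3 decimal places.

9.190

E[X | Envelope I] = (12 + 8 + 5 + 9 + 14)/5 = 48/5
E[X | Envelope II] = (0 + 10 − 1 + 14 − 2 + 12)/6 = 11/2
E[X] = (9/10)·48/5 + (1/10)·11/2 = 919/100 ≈ 9.190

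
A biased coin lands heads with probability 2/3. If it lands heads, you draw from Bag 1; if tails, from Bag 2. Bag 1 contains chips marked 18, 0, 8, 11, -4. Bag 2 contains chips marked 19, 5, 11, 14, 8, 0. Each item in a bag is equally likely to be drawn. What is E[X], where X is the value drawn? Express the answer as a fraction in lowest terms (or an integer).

E[X | Bag 1] = (18 + 0 + 8 + 11 − 4)/5 = 33/5
E[X | Bag 2] = (19 + 5 + 11 + 14 + 8 + 0)/6 = 19/2
E[X] = (2/3)·33/5 + (1/3)·19/2 = 227/30

227/30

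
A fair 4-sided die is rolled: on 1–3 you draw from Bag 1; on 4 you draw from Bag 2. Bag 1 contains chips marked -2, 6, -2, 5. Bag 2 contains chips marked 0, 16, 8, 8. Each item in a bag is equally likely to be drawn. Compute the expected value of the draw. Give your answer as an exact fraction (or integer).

E[X | Bag 1] = (-2 + 6 − 2 + 5)/4 = 7/4
E[X | Bag 2] = (0 + 16 + 8 + 8)/4 = 8
E[X] = (3/4)·7/4 + (1/4)·8 = 53/16

53/16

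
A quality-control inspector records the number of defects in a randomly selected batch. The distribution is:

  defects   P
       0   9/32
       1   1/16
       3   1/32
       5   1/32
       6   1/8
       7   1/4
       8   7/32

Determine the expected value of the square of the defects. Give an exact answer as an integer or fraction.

E[X²] = (9/32)·0 + (1/16)·1 + (1/32)·9 + (1/32)·25 + (1/8)·36 + (1/4)·49 + (7/32)·64
     = 255/8

255/8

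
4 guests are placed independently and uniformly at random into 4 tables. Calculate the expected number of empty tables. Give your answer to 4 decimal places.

1.2656

Let Xⱼ=1 if table j is empty. P(Xⱼ=1) = ((4-1)/4)^4 = 81/256.
By linearity, E[#empty] = 4·81/256 = 81/64.
≈ 1.2656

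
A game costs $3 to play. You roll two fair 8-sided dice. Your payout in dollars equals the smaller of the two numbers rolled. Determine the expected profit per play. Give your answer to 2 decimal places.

$0.19

Distribution of the smaller of the two numbers rolled: 1 w.p. 15/64, 2 w.p. 13/64, 3 w.p. 11/64, 4 w.p. 9/64, 5 w.p. 7/64, 6 w.p. 5/64, …
E[payout] = (15/64)·1 + (13/64)·2 + (11/64)·3 + (9/64)·4 + (7/64)·5 + (5/64)·6 + (3/64)·7 + (1/64)·8 = 51/16
Expected profit = 51/16 − 3 = 3/16 ≈ $0.19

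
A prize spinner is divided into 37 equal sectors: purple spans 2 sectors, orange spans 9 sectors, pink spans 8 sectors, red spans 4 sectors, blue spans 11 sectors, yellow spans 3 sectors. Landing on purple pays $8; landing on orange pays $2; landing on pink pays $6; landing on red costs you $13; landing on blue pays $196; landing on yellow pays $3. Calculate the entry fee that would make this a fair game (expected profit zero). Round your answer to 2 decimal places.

$59.32

E[payout] = (2/37)·8 + (9/37)·2 + (8/37)·6 + (4/37)·(-13) + (11/37)·196 + (3/37)·3 = 2195/37
Fair fee = E[payout] = 2195/37 ≈ $59.32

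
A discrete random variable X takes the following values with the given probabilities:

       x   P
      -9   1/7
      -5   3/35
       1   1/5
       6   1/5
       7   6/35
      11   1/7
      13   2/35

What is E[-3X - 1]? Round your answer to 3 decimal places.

-10.600

E[-3x-1] = (1/7)·26 + (3/35)·14 + (1/5)·(-4) + (1/5)·(-19) + (6/35)·(-22) + (1/7)·(-34) + (2/35)·(-40)
     = -53/5 ≈ -10.600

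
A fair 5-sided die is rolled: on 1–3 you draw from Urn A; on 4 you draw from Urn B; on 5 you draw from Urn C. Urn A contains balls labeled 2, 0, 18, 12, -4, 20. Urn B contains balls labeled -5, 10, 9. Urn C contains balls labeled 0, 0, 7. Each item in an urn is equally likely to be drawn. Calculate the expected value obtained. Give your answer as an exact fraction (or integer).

E[X | Urn A] = (2 + 0 + 18 + 12 − 4 + 20)/6 = 8
E[X | Urn B] = (-5 + 10 + 9)/3 = 14/3
E[X | Urn C] = (0 + 0 + 7)/3 = 7/3
E[X] = (3/5)·8 + (1/5)·14/3 + (1/5)·7/3 = 31/5

31/5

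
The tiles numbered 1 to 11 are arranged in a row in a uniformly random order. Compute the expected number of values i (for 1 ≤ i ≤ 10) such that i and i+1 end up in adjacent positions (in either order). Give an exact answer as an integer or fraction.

20/11

For each i ∈ {1,…,10}, let Xᵢ = 1 if i and i+1 are adjacent. P(Xᵢ=1) = 2·(11−1)!/11! = 2/11.
By linearity, E[ΣXᵢ] = (10)·(2/11) = 20/11.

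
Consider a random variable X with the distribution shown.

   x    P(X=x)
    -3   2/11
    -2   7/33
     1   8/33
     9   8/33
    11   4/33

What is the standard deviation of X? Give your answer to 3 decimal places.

E[X] = 92/33, E[X²] = 1222/33
Var(X) = E[X²] − (E[X])² = 1222/33 − 8464/1089 = 31862/1089
SD(X) = √(31862/1089) ≈ 5.409

5.409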